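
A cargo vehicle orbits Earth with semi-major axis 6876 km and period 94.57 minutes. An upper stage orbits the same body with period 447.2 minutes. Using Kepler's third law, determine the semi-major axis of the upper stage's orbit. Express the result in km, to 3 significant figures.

a₂ ≈ 19400 km

Kepler's third law: a³ ∝ T², so a₂ = a₁ (T₂/T₁)^(2/3).
T₂/T₁ = 4.729, (T₂/T₁)^(2/3) = 2.817.
a₂ = 6876 × 2.817 = 19370 km.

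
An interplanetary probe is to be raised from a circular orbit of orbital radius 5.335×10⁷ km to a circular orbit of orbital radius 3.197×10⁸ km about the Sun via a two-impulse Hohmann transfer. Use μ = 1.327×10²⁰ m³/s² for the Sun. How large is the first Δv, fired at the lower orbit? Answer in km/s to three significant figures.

r₁ = 5.335×10⁷ km = 5.335×10¹⁰ m.
r₂ = 3.197×10⁸ km = 3.197×10¹¹ m.
Transfer ellipse a_t = (r₁ + r₂)/2 = 1.865×10¹¹ m.
At r₁: circular v_c1 = √(μ/r₁) = 49870 m/s; transfer-perihelion v_p = √[μ(2/r₁ − 1/a_t)] = 65290 m/s.
Δv₁ = v_p − v_c1 = 15420 m/s.
= 15.42 km/s.

Δv ≈ 15.4 km/s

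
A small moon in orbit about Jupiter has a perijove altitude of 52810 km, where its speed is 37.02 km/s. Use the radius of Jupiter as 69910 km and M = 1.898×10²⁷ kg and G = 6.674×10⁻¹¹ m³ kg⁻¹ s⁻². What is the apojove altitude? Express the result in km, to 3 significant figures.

μ = GM = 6.674×10⁻¹¹ × 1.898×10²⁷ = 1.267×10¹⁷ m³/s².
r_p = 69910 + 52810 = 1.2272×10⁵ km = 1.227×10⁸ m.
Specific energy ε = v²/2 − μ/r = -3.470×10⁸ J/kg, so a = −μ/(2ε) = 1.825×10⁸ m.
The apsides satisfy r_p + r_a = 2a, so the apojove radius is 2a − r_p = 2.424×10⁸ m = 2.4236×10⁵ km.
Apojove altitude = 2.4236×10⁵ − 69910 = 1.7245×10⁵ km.

apojove altitude ≈ 1.72×10⁵ km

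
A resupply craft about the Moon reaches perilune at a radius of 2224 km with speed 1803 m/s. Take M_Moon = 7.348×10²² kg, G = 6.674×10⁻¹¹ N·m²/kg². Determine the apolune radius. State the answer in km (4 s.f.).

μ = GM = 6.674×10⁻¹¹ × 7.348×10²² = 4.904×10¹² m³/s².
r_p = 2.224×10⁶ m.
Specific energy ε = v²/2 − μ/r = -5.797×10⁵ J/kg, so a = −μ/(2ε) = 4.230×10⁶ m.
The apsides satisfy r_p + r_a = 2a, so the apolune radius is 2a − r_p = 6.236×10⁶ m = 6236.3 km.

apolune radius ≈ 6236 km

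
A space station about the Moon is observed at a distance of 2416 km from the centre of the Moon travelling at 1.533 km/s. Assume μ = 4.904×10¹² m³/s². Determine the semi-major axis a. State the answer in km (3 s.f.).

r = 2.416×10⁶ m.
Vis-viva rearranged: 1/a = 2/r − v²/μ = 8.278×10⁻⁷ − 4.792×10⁻⁷ = 3.486×10⁻⁷ m⁻¹.
a = 2.869×10⁶ m = 2868.7 km.

a ≈ 2870 km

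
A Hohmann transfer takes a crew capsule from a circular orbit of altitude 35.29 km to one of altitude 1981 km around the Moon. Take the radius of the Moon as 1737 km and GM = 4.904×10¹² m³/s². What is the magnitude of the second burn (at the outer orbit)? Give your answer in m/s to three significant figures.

r₁ = 1737 + 35.29 = 1772.3 km = 1.7723×10⁶ m.
r₂ = 1737 + 1981 = 3718.0 km = 3.7180×10⁶ m.
Transfer ellipse a_t = (r₁ + r₂)/2 = 2.745×10⁶ m.
At r₁: circular v_c1 = √(μ/r₁) = 1663 m/s; transfer-perilune v_p = √[μ(2/r₁ − 1/a_t)] = 1936 m/s.
At r₂: circular v_c2 = √(μ/r₂) = 1148 m/s; transfer-apolune v_a = √[μ(2/r₂ − 1/a_t)] = 922.8 m/s.
Δv₂ = v_c2 − v_a = 225.7 m/s.

Δv ≈ 226 m/s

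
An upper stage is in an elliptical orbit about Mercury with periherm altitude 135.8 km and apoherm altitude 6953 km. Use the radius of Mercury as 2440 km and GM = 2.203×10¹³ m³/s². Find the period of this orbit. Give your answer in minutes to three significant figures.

r_p = 2440 + 135.8 = 2575.8 km = 2.5758×10⁶ m.
r_a = 2440 + 6953 = 9393.0 km = 9.3930×10⁶ m.
Semi-major axis a = (r_p + r_a)/2 = (2575.8 + 9393.0)/2 = 5984.4 km = 5.984×10⁶ m.
By Kepler's third law T = 2π√(a³/μ) = 2π × 3.119×10³ = 1.960×10⁴ s.
= 326.6 minutes.

T ≈ 327 minutes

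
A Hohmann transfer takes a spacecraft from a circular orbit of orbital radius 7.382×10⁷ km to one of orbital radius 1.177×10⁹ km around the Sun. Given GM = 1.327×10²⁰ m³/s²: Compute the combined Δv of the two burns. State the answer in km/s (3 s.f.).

Δv_total ≈ 22.7 km/s

r₁ = 7.382×10⁷ km = 7.382×10¹⁰ m.
r₂ = 1.177×10⁹ km = 1.177×10¹² m.
Transfer ellipse a_t = (r₁ + r₂)/2 = 6.254×10¹¹ m.
At r₁: circular v_c1 = √(μ/r₁) = 42400 m/s; transfer-perihelion v_p = √[μ(2/r₁ − 1/a_t)] = 58160 m/s.
Δv₁ = v_p − v_c1 = 15770 m/s.
At r₂: circular v_c2 = √(μ/r₂) = 10620 m/s; transfer-aphelion v_a = √[μ(2/r₂ − 1/a_t)] = 3648 m/s.
Δv₂ = v_c2 − v_a = 6970 m/s.
Total Δv = Δv₁ + Δv₂ = 22740 m/s = 22.74 km/s.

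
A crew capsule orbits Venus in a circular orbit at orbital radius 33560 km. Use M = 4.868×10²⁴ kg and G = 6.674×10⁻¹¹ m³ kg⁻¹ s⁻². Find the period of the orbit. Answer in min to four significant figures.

T ≈ 1130 min

μ = GM = 6.674×10⁻¹¹ × 4.868×10²⁴ = 3.249×10¹⁴ m³/s².
r = 33560 km = 3.356×10⁷ m.
Kepler's third law: T = 2π√(r³/μ) = 2π√((3.356×10⁷)³ / 3.249×10¹⁴).
r³/μ = 1.163×10⁸ s², so T = 2π × 1.079×10⁴ = 6.777×10⁴ s.
Converting: 6.777×10⁴ s ÷ 60.00 = 1130 min.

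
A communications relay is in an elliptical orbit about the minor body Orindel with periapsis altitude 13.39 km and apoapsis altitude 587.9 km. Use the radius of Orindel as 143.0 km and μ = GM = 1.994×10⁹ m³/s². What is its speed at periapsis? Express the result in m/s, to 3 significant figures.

r_p = 143.0 + 13.39 = 156.39 km = 1.5639×10⁵ m.
r_a = 143.0 + 587.9 = 730.90 km = 7.3090×10⁵ m.
Semi-major axis a = (r_p + r_a)/2 = 443.64 km = 4.436×10⁵ m.
Vis-viva: v² = μ(2/r − 1/a) = 1.994×10⁹ × (1.279×10⁻⁵ − 2.254×10⁻⁶) = 2.101×10⁴ m²/s².
v = 144.9 m/s.

v ≈ 145 m/s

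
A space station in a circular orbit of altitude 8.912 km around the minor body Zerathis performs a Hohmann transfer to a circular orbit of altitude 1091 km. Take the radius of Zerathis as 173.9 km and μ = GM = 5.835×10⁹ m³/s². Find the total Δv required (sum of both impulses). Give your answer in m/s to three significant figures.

Δv_total ≈ 91.3 m/s

r₁ = 173.9 + 8.912 = 182.81 km = 1.8281×10⁵ m.
r₂ = 173.9 + 1091 = 1264.9 km = 1.2649×10⁶ m.
Transfer ellipse a_t = (r₁ + r₂)/2 = 7.239×10⁵ m.
At r₁: circular v_c1 = √(μ/r₁) = 178.7 m/s; transfer-periapsis v_p = √[μ(2/r₁ − 1/a_t)] = 236.2 m/s.
Δv₁ = v_p − v_c1 = 57.51 m/s.
At r₂: circular v_c2 = √(μ/r₂) = 67.92 m/s; transfer-apoapsis v_a = √[μ(2/r₂ − 1/a_t)] = 34.13 m/s.
Δv₂ = v_c2 − v_a = 33.79 m/s.
Total Δv = Δv₁ + Δv₂ = 91.30 m/s.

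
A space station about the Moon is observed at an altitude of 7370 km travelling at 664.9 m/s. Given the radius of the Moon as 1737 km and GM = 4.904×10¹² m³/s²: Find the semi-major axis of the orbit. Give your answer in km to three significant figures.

a ≈ 7720 km

r = 1737 + 7370 = 9107.0 km = 9.107×10⁶ m.
Vis-viva rearranged: 1/a = 2/r − v²/μ = 2.196×10⁻⁷ − 9.015×10⁻⁸ = 1.295×10⁻⁷ m⁻¹.
a = 7.724×10⁶ m = 7724.3 km.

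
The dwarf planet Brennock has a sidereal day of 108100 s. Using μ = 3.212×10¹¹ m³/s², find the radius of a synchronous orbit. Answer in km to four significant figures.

r_sync ≈ 4564 km

A synchronous orbit has period T, so by Kepler's third law a = (μT²/4π²)^(1/3).
μT²/4π² = 3.212×10¹¹ × (1.081×10⁵)² / 39.48 = 9.508×10¹⁹ m³.
a = 4.564×10⁶ m = 4564.1 km.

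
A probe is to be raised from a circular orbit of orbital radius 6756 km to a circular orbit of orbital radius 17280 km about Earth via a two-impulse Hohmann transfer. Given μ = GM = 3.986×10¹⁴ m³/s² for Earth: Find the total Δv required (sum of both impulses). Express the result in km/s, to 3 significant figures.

r₁ = 6756 km = 6.756×10⁶ m.
r₂ = 17280 km = 1.728×10⁷ m.
Transfer ellipse a_t = (r₁ + r₂)/2 = 1.202×10⁷ m.
At r₁: circular v_c1 = √(μ/r₁) = 7681 m/s; transfer-perigee v_p = √[μ(2/r₁ − 1/a_t)] = 9210 m/s.
Δv₁ = v_p − v_c1 = 1529 m/s.
At r₂: circular v_c2 = √(μ/r₂) = 4803 m/s; transfer-apogee v_a = √[μ(2/r₂ − 1/a_t)] = 3601 m/s.
Δv₂ = v_c2 − v_a = 1202 m/s.
Total Δv = Δv₁ + Δv₂ = 2731 m/s = 2.731 km/s.

Δv_total ≈ 2.73 km/s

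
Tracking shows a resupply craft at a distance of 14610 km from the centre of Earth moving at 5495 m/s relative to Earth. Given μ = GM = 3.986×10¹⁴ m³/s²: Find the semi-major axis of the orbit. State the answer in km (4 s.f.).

a ≈ 16360 km

r = 1.461×10⁷ m.
Vis-viva rearranged: 1/a = 2/r − v²/μ = 1.369×10⁻⁷ − 7.575×10⁻⁸ = 6.114×10⁻⁸ m⁻¹.
a = 1.636×10⁷ m = 16356 km.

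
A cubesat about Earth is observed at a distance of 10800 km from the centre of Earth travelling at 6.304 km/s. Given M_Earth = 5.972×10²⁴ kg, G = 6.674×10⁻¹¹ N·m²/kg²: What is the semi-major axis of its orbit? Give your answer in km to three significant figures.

μ = GM = 6.674×10⁻¹¹ × 5.972×10²⁴ = 3.986×10¹⁴ m³/s².
r = 1.080×10⁷ m.
Specific orbital energy ε = v²/2 − μ/r = (6304)²/2 − 3.986×10¹⁴/1.080×10⁷ = -1.703×10⁷ J/kg.
Since ε = −μ/(2a), a = −μ/(2ε) = 1.170×10⁷ m = 11699 km.

a ≈ 11700 km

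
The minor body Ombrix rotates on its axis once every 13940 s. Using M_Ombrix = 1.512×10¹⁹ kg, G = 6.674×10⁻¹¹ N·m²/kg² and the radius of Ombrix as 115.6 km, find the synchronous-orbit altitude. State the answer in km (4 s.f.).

μ = GM = 6.674×10⁻¹¹ × 1.512×10¹⁹ = 1.009×10⁹ m³/s².
A synchronous orbit has period T, so by Kepler's third law a = (μT²/4π²)^(1/3).
μT²/4π² = 1.009×10⁹ × (1.394×10⁴)² / 39.48 = 4.967×10¹⁵ m³.
a = 1.706×10⁵ m = 170.62 km.
Altitude h = a − R = 170.62 − 115.6 = 55.022 km.

h_sync ≈ 55.02 km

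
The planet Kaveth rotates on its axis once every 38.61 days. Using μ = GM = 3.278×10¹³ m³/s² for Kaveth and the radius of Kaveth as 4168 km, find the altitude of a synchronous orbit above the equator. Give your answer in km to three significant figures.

T = 38.61 days = 3.336×10⁶ s.
A synchronous orbit has period T, so by Kepler's third law a = (μT²/4π²)^(1/3).
μT²/4π² = 3.278×10¹³ × (3.336×10⁶)² / 39.48 = 9.240×10²⁴ m³.
a = 2.098×10⁸ m = 2.0984×10⁵ km.
Altitude h = a − R = 2.0984×10⁵ − 4168 = 2.0567×10⁵ km.

h_sync ≈ 2.06×10⁵ km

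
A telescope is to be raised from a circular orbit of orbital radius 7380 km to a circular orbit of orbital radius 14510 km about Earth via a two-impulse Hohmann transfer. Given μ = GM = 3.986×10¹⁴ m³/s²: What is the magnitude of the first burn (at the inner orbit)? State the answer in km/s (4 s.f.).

Δv ≈ 1.113 km/s

r₁ = 7380 km = 7.380×10⁶ m.
r₂ = 14510 km = 1.451×10⁷ m.
Transfer ellipse a_t = (r₁ + r₂)/2 = 1.094×10⁷ m.
At r₁: circular v_c1 = √(μ/r₁) = 7349 m/s; transfer-perigee v_p = √[μ(2/r₁ − 1/a_t)] = 8462 m/s.
Δv₁ = v_p − v_c1 = 1113 m/s.
= 1.113 km/s.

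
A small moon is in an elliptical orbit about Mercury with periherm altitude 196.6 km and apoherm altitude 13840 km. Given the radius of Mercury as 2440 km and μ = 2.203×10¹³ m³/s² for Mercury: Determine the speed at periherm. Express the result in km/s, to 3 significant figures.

v ≈ 3.79 km/s

r_p = 2440 + 196.6 = 2636.6 km = 2.6366×10⁶ m.
r_a = 2440 + 13840 = 16280 km = 1.6280×10⁷ m.
Semi-major axis a = (r_p + r_a)/2 = 9458.3 km = 9.458×10⁶ m.
Vis-viva: v² = μ(2/r − 1/a) = 2.203×10¹³ × (7.586×10⁻⁷ − 1.057×10⁻⁷) = 1.438×10⁷ m²/s².
v = 3792 m/s = 3.792 km/s.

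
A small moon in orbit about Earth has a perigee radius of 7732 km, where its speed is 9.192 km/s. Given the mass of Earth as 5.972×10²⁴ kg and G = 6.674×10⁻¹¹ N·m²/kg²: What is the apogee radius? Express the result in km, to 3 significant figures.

apogee radius ≈ 35100 km

μ = GM = 6.674×10⁻¹¹ × 5.972×10²⁴ = 3.986×10¹⁴ m³/s².
r_p = 7.732×10⁶ m.
Specific energy ε = v²/2 − μ/r = -9.302×10⁶ J/kg, so a = −μ/(2ε) = 2.142×10⁷ m.
The apsides satisfy r_p + r_a = 2a, so the apogee radius is 2a − r_p = 3.512×10⁷ m = 35117 km.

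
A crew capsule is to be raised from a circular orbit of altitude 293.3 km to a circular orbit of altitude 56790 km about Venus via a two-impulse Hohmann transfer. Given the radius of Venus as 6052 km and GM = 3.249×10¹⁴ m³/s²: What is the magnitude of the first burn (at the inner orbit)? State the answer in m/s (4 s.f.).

Δv ≈ 2489 m/s

r₁ = 6052 + 293.3 = 6345.3 km = 6.3453×10⁶ m.
r₂ = 6052 + 56790 = 62842 km = 6.2842×10⁷ m.
Transfer ellipse a_t = (r₁ + r₂)/2 = 3.459×10⁷ m.
At r₁: circular v_c1 = √(μ/r₁) = 7156 m/s; transfer-periapsis v_p = √[μ(2/r₁ − 1/a_t)] = 9644 m/s.
Δv₁ = v_p − v_c1 = 2489 m/s.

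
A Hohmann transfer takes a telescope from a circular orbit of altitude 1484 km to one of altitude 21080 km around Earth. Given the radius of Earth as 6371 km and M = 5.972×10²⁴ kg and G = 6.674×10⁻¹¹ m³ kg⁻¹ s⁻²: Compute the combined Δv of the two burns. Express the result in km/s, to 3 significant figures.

μ = GM = 6.674×10⁻¹¹ × 5.972×10²⁴ = 3.986×10¹⁴ m³/s².
r₁ = 6371 + 1484 = 7855.0 km = 7.8550×10⁶ m.
r₂ = 6371 + 21080 = 27451 km = 2.7451×10⁷ m.
Transfer ellipse a_t = (r₁ + r₂)/2 = 1.765×10⁷ m.
At r₁: circular v_c1 = √(μ/r₁) = 7123 m/s; transfer-perigee v_p = √[μ(2/r₁ − 1/a_t)] = 8883 m/s.
Δv₁ = v_p − v_c1 = 1760 m/s.
At r₂: circular v_c2 = √(μ/r₂) = 3810 m/s; transfer-apogee v_a = √[μ(2/r₂ − 1/a_t)] = 2542 m/s.
Δv₂ = v_c2 − v_a = 1269 m/s.
Total Δv = Δv₁ + Δv₂ = 3028 m/s = 3.028 km/s.

Δv_total ≈ 3.03 km/s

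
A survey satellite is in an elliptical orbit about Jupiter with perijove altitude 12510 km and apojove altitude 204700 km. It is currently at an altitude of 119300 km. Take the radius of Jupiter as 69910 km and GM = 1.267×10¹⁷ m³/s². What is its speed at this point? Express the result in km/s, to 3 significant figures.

r_p = 69910 + 12510 = 82420 km = 8.2420×10⁷ m.
r_a = 69910 + 204700 = 274610 km = 2.7461×10⁸ m.
r = 69910 + 119300 = 1.8921×10⁵ km = 1.892×10⁸ m.
Semi-major axis a = (r_p + r_a)/2 = 1.7852×10⁵ km = 1.785×10⁸ m.
Vis-viva: v² = μ(2/r − 1/a) = 1.267×10¹⁷ × (1.057×10⁻⁸ − 5.602×10⁻⁹) = 6.295×10⁸ m²/s².
v = 25090 m/s = 25.09 km/s.

v ≈ 25.1 km/s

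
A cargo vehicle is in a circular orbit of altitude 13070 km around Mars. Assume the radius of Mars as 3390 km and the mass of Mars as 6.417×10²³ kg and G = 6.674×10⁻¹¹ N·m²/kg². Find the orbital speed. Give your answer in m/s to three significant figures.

v ≈ 1610 m/s

μ = GM = 6.674×10⁻¹¹ × 6.417×10²³ = 4.283×10¹³ m³/s².
r = 3390 + 13070 = 16460 km = 1.6460×10⁷ m.
For a circular orbit v = √(μ/r) = √(4.283×10¹³ / 1.646×10⁷) = √(2.602×10⁶) = 1613 m/s.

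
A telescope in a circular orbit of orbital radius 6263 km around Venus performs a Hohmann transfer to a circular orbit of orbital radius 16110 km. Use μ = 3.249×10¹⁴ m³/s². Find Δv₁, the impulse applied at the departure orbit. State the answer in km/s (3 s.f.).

r₁ = 6263 km = 6.263×10⁶ m.
r₂ = 16110 km = 1.611×10⁷ m.
Transfer ellipse a_t = (r₁ + r₂)/2 = 1.119×10⁷ m.
At r₁: circular v_c1 = √(μ/r₁) = 7203 m/s; transfer-periapsis v_p = √[μ(2/r₁ − 1/a_t)] = 8643 m/s.
Δv₁ = v_p − v_c1 = 1441 m/s.
= 1.441 km/s.

Δv ≈ 1.44 km/s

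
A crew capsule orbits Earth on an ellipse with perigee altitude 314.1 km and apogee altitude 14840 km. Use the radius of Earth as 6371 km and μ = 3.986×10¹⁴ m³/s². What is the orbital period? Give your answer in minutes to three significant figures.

T ≈ 273 minutes

r_p = 6371 + 314.1 = 6685.1 km = 6.6851×10⁶ m.
r_a = 6371 + 14840 = 21211 km = 2.1211×10⁷ m.
Semi-major axis a = (r_p + r_a)/2 = (6685.1 + 21211)/2 = 13948 km = 1.395×10⁷ m.
By Kepler's third law T = 2π√(a³/μ) = 2π × 2.609×10³ = 1.639×10⁴ s.
= 273.2 minutes.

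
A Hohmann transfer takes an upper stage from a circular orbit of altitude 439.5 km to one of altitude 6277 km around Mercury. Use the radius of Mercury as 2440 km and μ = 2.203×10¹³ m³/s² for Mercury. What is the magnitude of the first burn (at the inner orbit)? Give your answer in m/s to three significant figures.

r₁ = 2440 + 439.5 = 2879.5 km = 2.8795×10⁶ m.
r₂ = 2440 + 6277 = 8717.0 km = 8.7170×10⁶ m.
Transfer ellipse a_t = (r₁ + r₂)/2 = 5.798×10⁶ m.
At r₁: circular v_c1 = √(μ/r₁) = 2766 m/s; transfer-periherm v_p = √[μ(2/r₁ − 1/a_t)] = 3391 m/s.
Δv₁ = v_p − v_c1 = 625.5 m/s.

Δv ≈ 625 m/s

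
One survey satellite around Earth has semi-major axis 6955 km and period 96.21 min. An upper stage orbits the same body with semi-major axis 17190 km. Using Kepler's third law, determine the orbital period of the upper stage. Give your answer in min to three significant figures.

Kepler's third law: T² ∝ a³, so T₂ = T₁ (a₂/a₁)^(3/2).
a₂/a₁ = 2.472, (a₂/a₁)^(3/2) = 3.886.
T₂ = 96.21 × 3.886 = 373.8 min.

T₂ ≈ 374 min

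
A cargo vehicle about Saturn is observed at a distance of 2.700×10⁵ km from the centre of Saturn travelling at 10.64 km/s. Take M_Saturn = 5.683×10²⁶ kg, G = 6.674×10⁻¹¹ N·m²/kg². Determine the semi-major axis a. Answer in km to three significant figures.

a ≈ 2.26×10⁵ km

μ = GM = 6.674×10⁻¹¹ × 5.683×10²⁶ = 3.793×10¹⁶ m³/s².
r = 2.700×10⁸ m.
Specific orbital energy ε = v²/2 − μ/r = (10640)²/2 − 3.793×10¹⁶/2.700×10⁸ = -8.387×10⁷ J/kg.
Since ε = −μ/(2a), a = −μ/(2ε) = 2.261×10⁸ m = 2.2611×10⁵ km.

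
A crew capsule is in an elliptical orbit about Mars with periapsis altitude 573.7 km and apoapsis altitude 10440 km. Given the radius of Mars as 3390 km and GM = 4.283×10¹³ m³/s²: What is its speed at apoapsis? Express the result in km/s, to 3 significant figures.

v ≈ 1.17 km/s

r_p = 3390 + 573.7 = 3963.7 km = 3.9637×10⁶ m.
r_a = 3390 + 10440 = 13830 km = 1.3830×10⁷ m.
Semi-major axis a = (r_p + r_a)/2 = 8896.9 km = 8.897×10⁶ m.
Vis-viva: v² = μ(2/r − 1/a) = 4.283×10¹³ × (1.446×10⁻⁷ − 1.124×10⁻⁷) = 1.380×10⁶ m²/s².
v = 1175 m/s = 1.175 km/s.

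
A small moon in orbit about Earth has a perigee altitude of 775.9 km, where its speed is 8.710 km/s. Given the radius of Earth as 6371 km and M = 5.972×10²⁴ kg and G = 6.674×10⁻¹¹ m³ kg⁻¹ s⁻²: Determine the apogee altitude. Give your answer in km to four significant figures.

apogee altitude ≈ 8828 km

μ = GM = 6.674×10⁻¹¹ × 5.972×10²⁴ = 3.986×10¹⁴ m³/s².
r_p = 6371 + 775.9 = 7146.9 km = 7.147×10⁶ m.
Specific energy ε = v²/2 − μ/r = -1.784×10⁷ J/kg, so a = −μ/(2ε) = 1.117×10⁷ m.
The apsides satisfy r_p + r_a = 2a, so the apogee radius is 2a − r_p = 1.520×10⁷ m = 15199 km.
Apogee altitude = 15199 − 6371 = 8828.1 km.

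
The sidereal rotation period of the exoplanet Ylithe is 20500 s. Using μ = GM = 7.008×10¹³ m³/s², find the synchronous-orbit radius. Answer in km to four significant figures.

r_sync ≈ 9069 km

A synchronous orbit has period T, so by Kepler's third law a = (μT²/4π²)^(1/3).
μT²/4π² = 7.008×10¹³ × (2.050×10⁴)² / 39.48 = 7.460×10²⁰ m³.
a = 9.069×10⁶ m = 9069.4 km.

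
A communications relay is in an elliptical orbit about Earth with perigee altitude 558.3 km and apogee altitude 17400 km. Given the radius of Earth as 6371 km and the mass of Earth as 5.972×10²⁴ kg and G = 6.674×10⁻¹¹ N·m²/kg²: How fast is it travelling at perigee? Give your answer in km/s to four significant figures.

μ = GM = 6.674×10⁻¹¹ × 5.972×10²⁴ = 3.986×10¹⁴ m³/s².
r_p = 6371 + 558.3 = 6929.3 km = 6.9293×10⁶ m.
r_a = 6371 + 17400 = 23771 km = 2.3771×10⁷ m.
Semi-major axis a = (r_p + r_a)/2 = 15350 km = 1.535×10⁷ m.
Vis-viva: v² = μ(2/r − 1/a) = 3.986×10¹⁴ × (2.886×10⁻⁷ − 6.515×10⁻⁸) = 8.907×10⁷ m²/s².
v = 9438 m/s = 9.438 km/s.

v ≈ 9.438 km/s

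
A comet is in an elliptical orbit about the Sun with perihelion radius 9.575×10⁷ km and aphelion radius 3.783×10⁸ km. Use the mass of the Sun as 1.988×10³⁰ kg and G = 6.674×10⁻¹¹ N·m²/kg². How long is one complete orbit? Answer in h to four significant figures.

T ≈ 17490 h

μ = GM = 6.674×10⁻¹¹ × 1.988×10³⁰ = 1.327×10²⁰ m³/s².
Semi-major axis a = (r_p + r_a)/2 = (9.5750×10⁷ + 3.7830×10⁸)/2 = 2.3702×10⁸ km = 2.370×10¹¹ m.
By Kepler's third law T = 2π√(a³/μ) = 2π × 1.002×10⁷ = 6.295×10⁷ s.
= 17490 h.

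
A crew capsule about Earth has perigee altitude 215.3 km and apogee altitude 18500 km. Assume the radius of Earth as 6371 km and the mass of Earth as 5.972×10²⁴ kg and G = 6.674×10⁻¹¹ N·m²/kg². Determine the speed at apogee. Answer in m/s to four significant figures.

μ = GM = 6.674×10⁻¹¹ × 5.972×10²⁴ = 3.986×10¹⁴ m³/s².
r_p = 6371 + 215.3 = 6586.3 km = 6.5863×10⁶ m.
r_a = 6371 + 18500 = 24871 km = 2.4871×10⁷ m.
Semi-major axis a = (r_p + r_a)/2 = 15729 km = 1.573×10⁷ m.
Vis-viva: v² = μ(2/r − 1/a) = 3.986×10¹⁴ × (8.041×10⁻⁸ − 6.358×10⁻⁸) = 6.711×10⁶ m²/s².
v = 2590 m/s.

v ≈ 2590 m/s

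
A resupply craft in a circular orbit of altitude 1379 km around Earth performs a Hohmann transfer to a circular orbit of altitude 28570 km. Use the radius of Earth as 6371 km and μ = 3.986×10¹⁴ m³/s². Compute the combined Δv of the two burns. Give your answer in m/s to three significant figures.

Δv_total ≈ 3350 m/s

r₁ = 6371 + 1379 = 7750.0 km = 7.7500×10⁶ m.
r₂ = 6371 + 28570 = 34941 km = 3.4941×10⁷ m.
Transfer ellipse a_t = (r₁ + r₂)/2 = 2.135×10⁷ m.
At r₁: circular v_c1 = √(μ/r₁) = 7172 m/s; transfer-perigee v_p = √[μ(2/r₁ − 1/a_t)] = 9176 m/s.
Δv₁ = v_p − v_c1 = 2004 m/s.
At r₂: circular v_c2 = √(μ/r₂) = 3378 m/s; transfer-apogee v_a = √[μ(2/r₂ − 1/a_t)] = 2035 m/s.
Δv₂ = v_c2 − v_a = 1342 m/s.
Total Δv = Δv₁ + Δv₂ = 3346 m/s.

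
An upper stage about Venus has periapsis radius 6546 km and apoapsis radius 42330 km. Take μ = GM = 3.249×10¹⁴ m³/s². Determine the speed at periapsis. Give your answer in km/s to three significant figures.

Semi-major axis a = (r_p + r_a)/2 = 24438 km = 2.444×10⁷ m.
Vis-viva: v² = μ(2/r − 1/a) = 3.249×10¹⁴ × (3.055×10⁻⁷ − 4.092×10⁻⁸) = 8.597×10⁷ m²/s².
v = 9272 m/s = 9.272 km/s.

v ≈ 9.27 km/s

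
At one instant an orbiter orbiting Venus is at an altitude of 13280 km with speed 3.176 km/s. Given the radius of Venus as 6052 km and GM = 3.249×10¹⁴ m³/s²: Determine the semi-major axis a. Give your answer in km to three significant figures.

a ≈ 13800 km

r = 6052 + 13280 = 19332 km = 1.933×10⁷ m.
Specific orbital energy ε = v²/2 − μ/r = (3176)²/2 − 3.249×10¹⁴/1.933×10⁷ = -1.176×10⁷ J/kg.
Since ε = −μ/(2a), a = −μ/(2ε) = 1.381×10⁷ m = 13810 km.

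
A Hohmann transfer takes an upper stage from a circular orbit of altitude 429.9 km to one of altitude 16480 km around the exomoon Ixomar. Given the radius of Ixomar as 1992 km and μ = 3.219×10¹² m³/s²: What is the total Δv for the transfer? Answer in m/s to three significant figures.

r₁ = 1992 + 429.9 = 2421.9 km = 2.4219×10⁶ m.
r₂ = 1992 + 16480 = 18472 km = 1.8472×10⁷ m.
Transfer ellipse a_t = (r₁ + r₂)/2 = 1.045×10⁷ m.
At r₁: circular v_c1 = √(μ/r₁) = 1153 m/s; transfer-periapsis v_p = √[μ(2/r₁ − 1/a_t)] = 1533 m/s.
Δv₁ = v_p − v_c1 = 380.1 m/s.
At r₂: circular v_c2 = √(μ/r₂) = 417.4 m/s; transfer-apoapsis v_a = √[μ(2/r₂ − 1/a_t)] = 201.0 m/s.
Δv₂ = v_c2 − v_a = 216.5 m/s.
Total Δv = Δv₁ + Δv₂ = 596.6 m/s.

Δv_total ≈ 597 m/s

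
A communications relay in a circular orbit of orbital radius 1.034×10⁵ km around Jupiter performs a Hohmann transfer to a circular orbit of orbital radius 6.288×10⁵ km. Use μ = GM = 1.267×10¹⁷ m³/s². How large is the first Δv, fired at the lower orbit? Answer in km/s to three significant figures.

Δv ≈ 10.9 km/s

r₁ = 1.034×10⁵ km = 1.034×10⁸ m.
r₂ = 6.288×10⁵ km = 6.288×10⁸ m.
Transfer ellipse a_t = (r₁ + r₂)/2 = 3.661×10⁸ m.
At r₁: circular v_c1 = √(μ/r₁) = 35000 m/s; transfer-perijove v_p = √[μ(2/r₁ − 1/a_t)] = 45880 m/s.
Δv₁ = v_p − v_c1 = 10870 m/s.
= 10.87 km/s.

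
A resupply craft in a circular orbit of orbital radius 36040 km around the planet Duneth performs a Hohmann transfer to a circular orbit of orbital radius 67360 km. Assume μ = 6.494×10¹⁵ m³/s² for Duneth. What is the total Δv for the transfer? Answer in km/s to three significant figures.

Δv_total ≈ 3.52 km/s

r₁ = 36040 km = 3.604×10⁷ m.
r₂ = 67360 km = 6.736×10⁷ m.
Transfer ellipse a_t = (r₁ + r₂)/2 = 5.170×10⁷ m.
At r₁: circular v_c1 = √(μ/r₁) = 13420 m/s; transfer-periapsis v_p = √[μ(2/r₁ − 1/a_t)] = 15320 m/s.
Δv₁ = v_p − v_c1 = 1899 m/s.
At r₂: circular v_c2 = √(μ/r₂) = 9819 m/s; transfer-apoapsis v_a = √[μ(2/r₂ − 1/a_t)] = 8198 m/s.
Δv₂ = v_c2 − v_a = 1621 m/s.
Total Δv = Δv₁ + Δv₂ = 3520 m/s = 3.520 km/s.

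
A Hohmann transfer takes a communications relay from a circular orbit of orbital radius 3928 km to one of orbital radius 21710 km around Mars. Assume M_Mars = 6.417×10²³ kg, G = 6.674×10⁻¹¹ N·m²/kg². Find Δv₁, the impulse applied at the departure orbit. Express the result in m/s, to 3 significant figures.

Δv ≈ 995 m/s

μ = GM = 6.674×10⁻¹¹ × 6.417×10²³ = 4.283×10¹³ m³/s².
r₁ = 3928 km = 3.928×10⁶ m.
r₂ = 21710 km = 2.171×10⁷ m.
Transfer ellipse a_t = (r₁ + r₂)/2 = 1.282×10⁷ m.
At r₁: circular v_c1 = √(μ/r₁) = 3302 m/s; transfer-periapsis v_p = √[μ(2/r₁ − 1/a_t)] = 4297 m/s.
Δv₁ = v_p − v_c1 = 995.1 m/s.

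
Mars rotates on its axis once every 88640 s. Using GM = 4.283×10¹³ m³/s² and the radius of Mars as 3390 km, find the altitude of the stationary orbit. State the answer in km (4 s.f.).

A synchronous orbit has period T, so by Kepler's third law a = (μT²/4π²)^(1/3).
μT²/4π² = 4.283×10¹³ × (8.864×10⁴)² / 39.48 = 8.524×10²¹ m³.
a = 2.043×10⁷ m = 20428 km.
Altitude h = a − R = 20428 − 3390 = 17038 km.

h_sync ≈ 17040 km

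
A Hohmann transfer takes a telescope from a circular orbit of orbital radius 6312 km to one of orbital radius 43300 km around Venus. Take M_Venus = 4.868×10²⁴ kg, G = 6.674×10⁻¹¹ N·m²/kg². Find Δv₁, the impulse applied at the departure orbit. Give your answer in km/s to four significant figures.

μ = GM = 6.674×10⁻¹¹ × 4.868×10²⁴ = 3.249×10¹⁴ m³/s².
r₁ = 6312 km = 6.312×10⁶ m.
r₂ = 43300 km = 4.330×10⁷ m.
Transfer ellipse a_t = (r₁ + r₂)/2 = 2.481×10⁷ m.
At r₁: circular v_c1 = √(μ/r₁) = 7174 m/s; transfer-periapsis v_p = √[μ(2/r₁ − 1/a_t)] = 9479 m/s.
Δv₁ = v_p − v_c1 = 2304 m/s.
= 2.304 km/s.

Δv ≈ 2.304 km/s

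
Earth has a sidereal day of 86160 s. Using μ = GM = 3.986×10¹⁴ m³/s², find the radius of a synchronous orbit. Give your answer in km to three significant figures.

r_sync ≈ 42200 km

A synchronous orbit has period T, so by Kepler's third law a = (μT²/4π²)^(1/3).
μT²/4π² = 3.986×10¹⁴ × (8.616×10⁴)² / 39.48 = 7.495×10²² m³.
a = 4.216×10⁷ m = 42163 km.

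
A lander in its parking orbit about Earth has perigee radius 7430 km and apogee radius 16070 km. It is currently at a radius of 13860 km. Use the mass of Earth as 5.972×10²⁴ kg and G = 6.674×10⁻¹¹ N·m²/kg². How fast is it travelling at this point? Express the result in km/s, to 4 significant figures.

μ = GM = 6.674×10⁻¹¹ × 5.972×10²⁴ = 3.986×10¹⁴ m³/s².
Semi-major axis a = (r_p + r_a)/2 = 11750 km = 1.175×10⁷ m.
Vis-viva: v² = μ(2/r − 1/a) = 3.986×10¹⁴ × (1.443×10⁻⁷ − 8.511×10⁻⁸) = 2.359×10⁷ m²/s².
v = 4857 m/s = 4.857 km/s.

v ≈ 4.857 km/s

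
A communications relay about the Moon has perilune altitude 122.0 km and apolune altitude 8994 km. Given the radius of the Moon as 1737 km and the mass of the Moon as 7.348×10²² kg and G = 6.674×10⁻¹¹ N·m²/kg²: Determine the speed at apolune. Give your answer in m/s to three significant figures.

v ≈ 367 m/s

μ = GM = 6.674×10⁻¹¹ × 7.348×10²² = 4.904×10¹² m³/s².
r_p = 1737 + 122.0 = 1859.0 km = 1.8590×10⁶ m.
r_a = 1737 + 8994 = 10731 km = 1.0731×10⁷ m.
Semi-major axis a = (r_p + r_a)/2 = 6295.0 km = 6.295×10⁶ m.
Vis-viva: v² = μ(2/r − 1/a) = 4.904×10¹² × (1.864×10⁻⁷ − 1.589×10⁻⁷) = 1.350×10⁵ m²/s².
v = 367.4 m/s.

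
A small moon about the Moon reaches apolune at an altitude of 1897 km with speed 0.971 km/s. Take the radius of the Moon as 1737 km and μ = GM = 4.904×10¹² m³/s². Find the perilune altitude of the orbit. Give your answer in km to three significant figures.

r_a = 1737 + 1897 = 3634.0 km = 3.634×10⁶ m.
Specific energy ε = v²/2 − μ/r = -8.781×10⁵ J/kg, so a = −μ/(2ε) = 2.793×10⁶ m.
The apsides satisfy r_p + r_a = 2a, so the perilune radius is 2a − r_a = 1.951×10⁶ m = 1951.1 km.
Perilune altitude = 1951.1 − 1737 = 214.06 km.

perilune altitude ≈ 214 km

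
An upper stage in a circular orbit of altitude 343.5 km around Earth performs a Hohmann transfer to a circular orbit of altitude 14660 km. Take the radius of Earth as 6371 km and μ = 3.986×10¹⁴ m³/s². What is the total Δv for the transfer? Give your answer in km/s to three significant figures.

Δv_total ≈ 3.11 km/s

r₁ = 6371 + 343.5 = 6714.5 km = 6.7145×10⁶ m.
r₂ = 6371 + 14660 = 21031 km = 2.1031×10⁷ m.
Transfer ellipse a_t = (r₁ + r₂)/2 = 1.387×10⁷ m.
At r₁: circular v_c1 = √(μ/r₁) = 7705 m/s; transfer-perigee v_p = √[μ(2/r₁ − 1/a_t)] = 9487 m/s.
Δv₁ = v_p − v_c1 = 1782 m/s.
At r₂: circular v_c2 = √(μ/r₂) = 4354 m/s; transfer-apogee v_a = √[μ(2/r₂ − 1/a_t)] = 3029 m/s.
Δv₂ = v_c2 − v_a = 1325 m/s.
Total Δv = Δv₁ + Δv₂ = 3107 m/s = 3.107 km/s.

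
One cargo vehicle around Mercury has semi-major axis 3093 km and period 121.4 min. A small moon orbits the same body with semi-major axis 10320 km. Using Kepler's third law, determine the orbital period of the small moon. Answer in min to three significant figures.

Kepler's third law: T² ∝ a³, so T₂ = T₁ (a₂/a₁)^(3/2).
a₂/a₁ = 3.337, (a₂/a₁)^(3/2) = 6.095.
T₂ = 121.4 × 6.095 = 739.9 min.

T₂ ≈ 740 min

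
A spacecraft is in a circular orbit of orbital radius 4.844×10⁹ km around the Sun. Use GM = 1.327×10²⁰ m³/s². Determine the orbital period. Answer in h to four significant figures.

T ≈ 1615000 h

r = 4.844×10⁹ km = 4.844×10¹² m.
Kepler's third law: T = 2π√(r³/μ) = 2π√((4.844×10¹²)³ / 1.327×10²⁰).
r³/μ = 8.565×10¹⁷ s², so T = 2π × 9.255×10⁸ = 5.815×10⁹ s.
Converting: 5.815×10⁹ s ÷ 3600 = 1.615×10⁶ h.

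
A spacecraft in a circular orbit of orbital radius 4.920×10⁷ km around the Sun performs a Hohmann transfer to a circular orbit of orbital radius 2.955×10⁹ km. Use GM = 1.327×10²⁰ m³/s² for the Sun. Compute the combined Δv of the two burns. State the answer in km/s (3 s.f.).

Δv_total ≈ 26.4 km/s

r₁ = 4.920×10⁷ km = 4.920×10¹⁰ m.
r₂ = 2.955×10⁹ km = 2.955×10¹² m.
Transfer ellipse a_t = (r₁ + r₂)/2 = 1.502×10¹² m.
At r₁: circular v_c1 = √(μ/r₁) = 51930 m/s; transfer-perihelion v_p = √[μ(2/r₁ − 1/a_t)] = 72840 m/s.
Δv₁ = v_p − v_c1 = 20910 m/s.
At r₂: circular v_c2 = √(μ/r₂) = 6701 m/s; transfer-aphelion v_a = √[μ(2/r₂ − 1/a_t)] = 1213 m/s.
Δv₂ = v_c2 − v_a = 5488 m/s.
Total Δv = Δv₁ + Δv₂ = 26400 m/s = 26.40 km/s.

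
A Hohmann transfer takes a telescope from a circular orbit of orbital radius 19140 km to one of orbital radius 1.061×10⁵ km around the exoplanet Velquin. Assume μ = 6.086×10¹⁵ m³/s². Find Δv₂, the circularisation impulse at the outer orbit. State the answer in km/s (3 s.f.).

Δv ≈ 3.39 km/s

r₁ = 19140 km = 1.914×10⁷ m.
r₂ = 1.061×10⁵ km = 1.061×10⁸ m.
Transfer ellipse a_t = (r₁ + r₂)/2 = 6.262×10⁷ m.
At r₁: circular v_c1 = √(μ/r₁) = 17830 m/s; transfer-periapsis v_p = √[μ(2/r₁ − 1/a_t)] = 23210 m/s.
At r₂: circular v_c2 = √(μ/r₂) = 7574 m/s; transfer-apoapsis v_a = √[μ(2/r₂ − 1/a_t)] = 4187 m/s.
Δv₂ = v_c2 − v_a = 3387 m/s.
= 3.387 km/s.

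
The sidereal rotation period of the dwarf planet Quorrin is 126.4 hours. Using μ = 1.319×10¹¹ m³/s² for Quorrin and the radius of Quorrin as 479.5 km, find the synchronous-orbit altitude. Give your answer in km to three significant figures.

T = 126.4 hours = 4.550×10⁵ s.
A synchronous orbit has period T, so by Kepler's third law a = (μT²/4π²)^(1/3).
μT²/4π² = 1.319×10¹¹ × (4.550×10⁵)² / 39.48 = 6.918×10²⁰ m³.
a = 8.844×10⁶ m = 8844.3 km.
Altitude h = a − R = 8844.3 − 479.5 = 8364.8 km.

h_sync ≈ 8360 km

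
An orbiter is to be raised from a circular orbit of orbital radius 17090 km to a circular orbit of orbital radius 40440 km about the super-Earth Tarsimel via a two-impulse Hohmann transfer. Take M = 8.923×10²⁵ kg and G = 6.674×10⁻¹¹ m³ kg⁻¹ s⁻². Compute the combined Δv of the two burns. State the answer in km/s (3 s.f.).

μ = GM = 6.674×10⁻¹¹ × 8.923×10²⁵ = 5.955×10¹⁵ m³/s².
r₁ = 17090 km = 1.709×10⁷ m.
r₂ = 40440 km = 4.044×10⁷ m.
Transfer ellipse a_t = (r₁ + r₂)/2 = 2.876×10⁷ m.
At r₁: circular v_c1 = √(μ/r₁) = 18670 m/s; transfer-periapsis v_p = √[μ(2/r₁ − 1/a_t)] = 22130 m/s.
Δv₁ = v_p − v_c1 = 3466 m/s.
At r₂: circular v_c2 = √(μ/r₂) = 12140 m/s; transfer-apoapsis v_a = √[μ(2/r₂ − 1/a_t)] = 9354 m/s.
Δv₂ = v_c2 − v_a = 2781 m/s.
Total Δv = Δv₁ + Δv₂ = 6248 m/s = 6.248 km/s.

Δv_total ≈ 6.25 km/s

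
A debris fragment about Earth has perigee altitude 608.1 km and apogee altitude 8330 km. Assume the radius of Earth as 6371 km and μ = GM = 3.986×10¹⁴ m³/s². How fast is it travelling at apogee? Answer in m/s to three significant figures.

v ≈ 4180 m/s

r_p = 6371 + 608.1 = 6979.1 km = 6.9791×10⁶ m.
r_a = 6371 + 8330 = 14701 km = 1.4701×10⁷ m.
Semi-major axis a = (r_p + r_a)/2 = 10840 km = 1.084×10⁷ m.
Vis-viva: v² = μ(2/r − 1/a) = 3.986×10¹⁴ × (1.360×10⁻⁷ − 9.225×10⁻⁸) = 1.746×10⁷ m²/s².
v = 4178 m/s.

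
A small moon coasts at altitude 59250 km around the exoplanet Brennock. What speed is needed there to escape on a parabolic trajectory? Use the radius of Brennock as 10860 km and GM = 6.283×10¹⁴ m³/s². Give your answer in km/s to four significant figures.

v_esc ≈ 4.234 km/s

r = 10860 + 59250 = 70110 km = 7.0110×10⁷ m.
Escape speed v_esc = √(2μ/r) = √(2 × 6.283×10¹⁴ / 7.011×10⁷) = √(1.792×10⁷) = 4234 m/s.
= 4.234 km/s.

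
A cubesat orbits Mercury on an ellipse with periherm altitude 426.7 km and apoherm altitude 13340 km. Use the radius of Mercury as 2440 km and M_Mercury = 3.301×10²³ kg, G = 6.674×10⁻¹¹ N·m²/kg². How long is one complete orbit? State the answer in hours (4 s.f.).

μ = GM = 6.674×10⁻¹¹ × 3.301×10²³ = 2.203×10¹³ m³/s².
r_p = 2440 + 426.7 = 2866.7 km = 2.8667×10⁶ m.
r_a = 2440 + 13340 = 15780 km = 1.5780×10⁷ m.
Semi-major axis a = (r_p + r_a)/2 = (2866.7 + 15780)/2 = 9323.4 km = 9.323×10⁶ m.
By Kepler's third law T = 2π√(a³/μ) = 2π × 6.065×10³ = 3.811×10⁴ s.
= 10.59 hours.

T ≈ 10.59 hours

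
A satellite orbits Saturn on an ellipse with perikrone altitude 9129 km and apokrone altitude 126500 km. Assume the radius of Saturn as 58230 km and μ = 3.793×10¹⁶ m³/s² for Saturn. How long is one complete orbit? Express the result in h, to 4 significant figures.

T ≈ 12.68 h

r_p = 58230 + 9129 = 67359 km = 6.7359×10⁷ m.
r_a = 58230 + 126500 = 184730 km = 1.8473×10⁸ m.
Semi-major axis a = (r_p + r_a)/2 = (67359 + 1.8473×10⁵)/2 = 1.2604×10⁵ km = 1.260×10⁸ m.
By Kepler's third law T = 2π√(a³/μ) = 2π × 7.266×10³ = 4.565×10⁴ s.
= 12.68 h.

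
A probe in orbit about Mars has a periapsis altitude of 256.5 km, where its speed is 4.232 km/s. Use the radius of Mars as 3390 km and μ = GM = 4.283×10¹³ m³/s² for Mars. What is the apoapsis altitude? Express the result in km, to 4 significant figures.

apoapsis altitude ≈ 8311 km

r_p = 3390 + 256.5 = 3646.5 km = 3.646×10⁶ m.
Specific energy ε = v²/2 − μ/r = -2.791×10⁶ J/kg, so a = −μ/(2ε) = 7.674×10⁶ m.
The apsides satisfy r_p + r_a = 2a, so the apoapsis radius is 2a − r_p = 1.170×10⁷ m = 11701 km.
Apoapsis altitude = 11701 − 3390 = 8311.5 km.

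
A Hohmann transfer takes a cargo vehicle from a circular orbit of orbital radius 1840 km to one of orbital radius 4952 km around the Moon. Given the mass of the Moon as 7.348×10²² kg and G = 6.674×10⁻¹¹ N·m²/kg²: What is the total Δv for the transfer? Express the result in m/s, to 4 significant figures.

Δv_total ≈ 601.5 m/s

μ = GM = 6.674×10⁻¹¹ × 7.348×10²² = 4.904×10¹² m³/s².
r₁ = 1840 km = 1.840×10⁶ m.
r₂ = 4952 km = 4.952×10⁶ m.
Transfer ellipse a_t = (r₁ + r₂)/2 = 3.396×10⁶ m.
At r₁: circular v_c1 = √(μ/r₁) = 1633 m/s; transfer-perilune v_p = √[μ(2/r₁ − 1/a_t)] = 1971 m/s.
Δv₁ = v_p − v_c1 = 338.8 m/s.
At r₂: circular v_c2 = √(μ/r₂) = 995.1 m/s; transfer-apolune v_a = √[μ(2/r₂ − 1/a_t)] = 732.5 m/s.
Δv₂ = v_c2 − v_a = 262.6 m/s.
Total Δv = Δv₁ + Δv₂ = 601.5 m/s.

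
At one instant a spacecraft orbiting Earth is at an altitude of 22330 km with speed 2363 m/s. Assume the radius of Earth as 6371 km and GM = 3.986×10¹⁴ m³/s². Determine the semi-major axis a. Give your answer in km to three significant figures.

r = 6371 + 22330 = 28701 km = 2.870×10⁷ m.
Vis-viva rearranged: 1/a = 2/r − v²/μ = 6.968×10⁻⁸ − 1.401×10⁻⁸ = 5.568×10⁻⁸ m⁻¹.
a = 1.796×10⁷ m = 17961 km.

a ≈ 18000 km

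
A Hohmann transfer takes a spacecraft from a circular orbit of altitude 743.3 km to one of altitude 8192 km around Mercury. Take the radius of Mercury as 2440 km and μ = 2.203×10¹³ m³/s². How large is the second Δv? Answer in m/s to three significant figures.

r₁ = 2440 + 743.3 = 3183.3 km = 3.1833×10⁶ m.
r₂ = 2440 + 8192 = 10632 km = 1.0632×10⁷ m.
Transfer ellipse a_t = (r₁ + r₂)/2 = 6.908×10⁶ m.
At r₁: circular v_c1 = √(μ/r₁) = 2631 m/s; transfer-periherm v_p = √[μ(2/r₁ − 1/a_t)] = 3264 m/s.
At r₂: circular v_c2 = √(μ/r₂) = 1439 m/s; transfer-apoherm v_a = √[μ(2/r₂ − 1/a_t)] = 977.2 m/s.
Δv₂ = v_c2 − v_a = 462.3 m/s.

Δv ≈ 462 m/s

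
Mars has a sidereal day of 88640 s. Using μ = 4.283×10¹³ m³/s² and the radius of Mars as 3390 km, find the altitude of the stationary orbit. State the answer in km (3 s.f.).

A synchronous orbit has period T, so by Kepler's third law a = (μT²/4π²)^(1/3).
μT²/4π² = 4.283×10¹³ × (8.864×10⁴)² / 39.48 = 8.524×10²¹ m³.
a = 2.043×10⁷ m = 20428 km.
Altitude h = a − R = 20428 − 3390 = 17038 km.

h_sync ≈ 17000 km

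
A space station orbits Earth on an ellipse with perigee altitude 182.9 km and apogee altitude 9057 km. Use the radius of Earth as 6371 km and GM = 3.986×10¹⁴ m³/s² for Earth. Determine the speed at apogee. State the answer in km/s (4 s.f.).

r_p = 6371 + 182.9 = 6553.9 km = 6.5539×10⁶ m.
r_a = 6371 + 9057 = 15428 km = 1.5428×10⁷ m.
Semi-major axis a = (r_p + r_a)/2 = 10991 km = 1.099×10⁷ m.
Vis-viva: v² = μ(2/r − 1/a) = 3.986×10¹⁴ × (1.296×10⁻⁷ − 9.098×10⁻⁸) = 1.541×10⁷ m²/s².
v = 3925 m/s = 3.925 km/s.

v ≈ 3.925 km/s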